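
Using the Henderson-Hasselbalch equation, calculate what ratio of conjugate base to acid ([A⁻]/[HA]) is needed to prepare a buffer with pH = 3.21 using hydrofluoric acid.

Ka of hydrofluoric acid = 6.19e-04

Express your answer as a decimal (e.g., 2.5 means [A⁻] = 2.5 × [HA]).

pKa = -log(6.19e-04) = 3.2083. pH = pKa + log([A⁻]/[HA]), so log([A⁻]/[HA]) = pH − pKa = 3.21 − 3.2083 = 0.0017. [A⁻]/[HA] = 10^(0.0017) = 1.00

[A⁻]/[HA] = 1.00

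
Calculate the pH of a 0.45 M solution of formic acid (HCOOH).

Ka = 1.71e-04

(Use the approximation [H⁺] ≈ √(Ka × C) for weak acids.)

[H⁺] = √(Ka × C) = √(1.71e-04 × 0.45) = 8.7721e-03. pH = -log(8.7721e-03)

pH = 2.06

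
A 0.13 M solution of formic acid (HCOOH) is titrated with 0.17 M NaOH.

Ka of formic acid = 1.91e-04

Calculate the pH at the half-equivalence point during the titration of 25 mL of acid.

At half-equivalence [HA] = [A⁻], so Henderson-Hasselbalch gives pH = pKa = -log(1.91e-04) = 3.72.

pH = pKa = 3.72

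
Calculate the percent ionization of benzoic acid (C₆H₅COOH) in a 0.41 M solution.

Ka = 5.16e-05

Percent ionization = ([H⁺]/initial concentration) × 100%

Using Ka equilibrium: x² + Ka×x - Ka×C = 0. Solving: [H⁺] = 4.5738e-03. Percent = (4.5738e-03/0.41) × 100

Percent ionization = 1.12%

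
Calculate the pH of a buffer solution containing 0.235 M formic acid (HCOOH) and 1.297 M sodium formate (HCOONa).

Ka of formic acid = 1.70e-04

pKa = -log(1.70e-04) = 3.77. pH = pKa + log([A⁻]/[HA]) = 3.77 + log(1.297/0.235)

pH = 4.51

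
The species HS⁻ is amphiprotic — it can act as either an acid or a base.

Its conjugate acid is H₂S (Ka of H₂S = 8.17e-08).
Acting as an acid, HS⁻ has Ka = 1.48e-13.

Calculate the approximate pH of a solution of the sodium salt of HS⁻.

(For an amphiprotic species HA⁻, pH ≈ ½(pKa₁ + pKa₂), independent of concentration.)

pKa₁ = -log(8.17e-08) = 7.09; pKa₂ = -log(1.48e-13) = 12.83. For an amphiprotic species, pH ≈ ½(pKa₁ + pKa₂) = ½(7.09 + 12.83) = 9.96.

pH = 9.96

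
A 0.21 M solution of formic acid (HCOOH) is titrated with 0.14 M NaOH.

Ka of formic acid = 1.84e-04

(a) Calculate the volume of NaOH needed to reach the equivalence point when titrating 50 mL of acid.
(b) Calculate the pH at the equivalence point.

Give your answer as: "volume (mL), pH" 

moles acid = 0.21 × 50/1000 = 0.0105 mol; V_base = moles/0.14 × 1000 = 75.0 mL. At equivalence only the conjugate base is present: [A⁻] = 0.0105/0.125 = 8.4000e-02 M. Kb = Kw/Ka = 5.43e-11; [OH⁻] = √(Kb × [A⁻]) = 2.1366e-06; pOH = 5.67; pH = 14 - pOH = 8.33.

V = 75.0 mL, pH = 8.33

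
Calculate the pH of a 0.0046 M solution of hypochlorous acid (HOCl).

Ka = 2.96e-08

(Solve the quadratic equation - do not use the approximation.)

x² + Ka×x - Ka×C = 0. Using quadratic formula: [H⁺] = 1.1654e-05

pH = 4.93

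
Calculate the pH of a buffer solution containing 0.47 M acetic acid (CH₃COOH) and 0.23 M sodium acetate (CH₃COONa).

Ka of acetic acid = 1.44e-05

pKa = -log(1.44e-05) = 4.84. pH = pKa + log([A⁻]/[HA]) = 4.84 + log(0.23/0.47)

pH = 4.53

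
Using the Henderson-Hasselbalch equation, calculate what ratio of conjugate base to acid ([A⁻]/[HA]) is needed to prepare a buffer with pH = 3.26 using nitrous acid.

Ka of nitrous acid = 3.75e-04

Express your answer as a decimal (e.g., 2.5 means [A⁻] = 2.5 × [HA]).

pKa = -log(3.75e-04) = 3.4260. pH = pKa + log([A⁻]/[HA]), so log([A⁻]/[HA]) = pH − pKa = 3.26 − 3.4260 = -0.1660. [A⁻]/[HA] = 10^(-0.1660) = 0.682

[A⁻]/[HA] = 0.682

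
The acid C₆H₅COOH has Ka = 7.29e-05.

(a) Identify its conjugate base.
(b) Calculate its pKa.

(a) The conjugate base is formed by removing one H⁺ from C₆H₅COOH, giving C₆H₅COO⁻. (b) pKa = -log(Ka) = -log(7.29e-05) = 4.14.

Conjugate base: C₆H₅COO⁻; pK_a = 4.14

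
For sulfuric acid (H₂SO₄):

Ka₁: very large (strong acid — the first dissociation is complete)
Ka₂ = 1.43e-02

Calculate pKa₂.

pKa₂ = -log(Ka₂) = -log(1.43e-02) = 1.84.

pK_{a2} = 1.84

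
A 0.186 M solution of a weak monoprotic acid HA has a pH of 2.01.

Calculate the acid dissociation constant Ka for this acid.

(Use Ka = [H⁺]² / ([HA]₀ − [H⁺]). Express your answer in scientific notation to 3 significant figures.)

[H⁺] = 10^(−pH) = 10^(−2.01) = 9.772e-03 M. For HA ⇌ H⁺ + A⁻, Ka = [H⁺][A⁻]/[HA] = [H⁺]² / ([HA]₀ − [H⁺]) = (9.772e-03)² / (0.186 − 9.772e-03) = 5.42e-04.

K_a = 5.42e-04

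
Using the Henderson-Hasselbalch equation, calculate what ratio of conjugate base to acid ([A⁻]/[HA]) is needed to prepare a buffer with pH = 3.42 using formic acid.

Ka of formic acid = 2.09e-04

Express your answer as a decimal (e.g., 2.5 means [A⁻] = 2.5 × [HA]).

pKa = -log(2.09e-04) = 3.6799. pH = pKa + log([A⁻]/[HA]), so log([A⁻]/[HA]) = pH − pKa = 3.42 − 3.6799 = -0.2599. [A⁻]/[HA] = 10^(-0.2599) = 0.550

[A⁻]/[HA] = 0.550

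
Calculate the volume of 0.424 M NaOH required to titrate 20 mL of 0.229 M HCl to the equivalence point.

At equivalence: moles acid = moles base. moles HCl = 0.229 × 20/1000 = 0.00458 mol. V_base = moles / 0.424 × 1000 = 10.8 mL.

V_{base} = 10.8 mL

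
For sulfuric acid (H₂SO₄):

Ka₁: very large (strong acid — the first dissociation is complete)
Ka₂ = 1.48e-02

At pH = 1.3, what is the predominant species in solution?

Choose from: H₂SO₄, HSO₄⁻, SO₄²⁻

The first dissociation is complete, so H₂SO₄ itself is never the predominant species in water; pKa₂ = -log(1.48e-02) = 1.83. For a polyprotic acid the predominant species crosses at each pKa: below pKa_n the protonated form dominates, above it the deprotonated form does. At pH = 1.3, the predominant species is HSO₄⁻.

HSO₄⁻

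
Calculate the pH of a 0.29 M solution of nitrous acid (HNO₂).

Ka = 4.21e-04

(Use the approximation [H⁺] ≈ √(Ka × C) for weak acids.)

[H⁺] = √(Ka × C) = √(4.21e-04 × 0.29) = 1.1049e-02. pH = -log(1.1049e-02)

pH = 1.96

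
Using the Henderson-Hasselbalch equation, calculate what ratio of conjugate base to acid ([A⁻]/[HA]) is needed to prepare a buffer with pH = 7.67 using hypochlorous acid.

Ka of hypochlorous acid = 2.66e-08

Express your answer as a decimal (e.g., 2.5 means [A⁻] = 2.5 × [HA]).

pKa = -log(2.66e-08) = 7.5751. pH = pKa + log([A⁻]/[HA]), so log([A⁻]/[HA]) = pH − pKa = 7.67 − 7.5751 = 0.0949. [A⁻]/[HA] = 10^(0.0949) = 1.24

[A⁻]/[HA] = 1.24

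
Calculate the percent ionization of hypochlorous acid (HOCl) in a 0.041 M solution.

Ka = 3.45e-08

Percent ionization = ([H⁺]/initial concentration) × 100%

Using Ka equilibrium: x² + Ka×x - Ka×C = 0. Solving: [H⁺] = 3.7593e-05. Percent = (3.7593e-05/0.041) × 100

Percent ionization = 0.0917%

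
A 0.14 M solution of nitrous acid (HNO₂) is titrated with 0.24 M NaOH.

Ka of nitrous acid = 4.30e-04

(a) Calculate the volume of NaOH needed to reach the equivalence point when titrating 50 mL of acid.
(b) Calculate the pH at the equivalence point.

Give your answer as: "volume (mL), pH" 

moles acid = 0.14 × 50/1000 = 0.007 mol; V_base = moles/0.24 × 1000 = 29.2 mL. At equivalence only the conjugate base is present: [A⁻] = 0.007/0.079 = 8.8421e-02 M. Kb = Kw/Ka = 2.33e-11; [OH⁻] = √(Kb × [A⁻]) = 1.4340e-06; pOH = 5.84; pH = 14 - pOH = 8.16.

V = 29.2 mL, pH = 8.16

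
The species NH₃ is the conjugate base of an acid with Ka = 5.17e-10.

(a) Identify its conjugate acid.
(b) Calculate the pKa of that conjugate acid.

(a) The conjugate acid is formed by adding one H⁺ to NH₃, giving NH₄⁺. (b) pKa = -log(Ka) = -log(5.17e-10) = 9.29.

Conjugate acid: NH₄⁺; pK_a = 9.29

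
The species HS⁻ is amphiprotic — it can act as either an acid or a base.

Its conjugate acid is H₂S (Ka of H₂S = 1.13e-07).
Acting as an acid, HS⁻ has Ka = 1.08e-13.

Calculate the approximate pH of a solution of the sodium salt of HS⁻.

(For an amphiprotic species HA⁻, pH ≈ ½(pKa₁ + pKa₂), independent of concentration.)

pKa₁ = -log(1.13e-07) = 6.95; pKa₂ = -log(1.08e-13) = 12.97. For an amphiprotic species, pH ≈ ½(pKa₁ + pKa₂) = ½(6.95 + 12.97) = 9.96.

pH = 9.96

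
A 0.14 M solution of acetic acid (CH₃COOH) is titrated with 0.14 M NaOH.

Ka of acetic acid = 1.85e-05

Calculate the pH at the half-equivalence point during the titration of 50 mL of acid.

At half-equivalence [HA] = [A⁻], so Henderson-Hasselbalch gives pH = pKa = -log(1.85e-05) = 4.73.

pH = pKa = 4.73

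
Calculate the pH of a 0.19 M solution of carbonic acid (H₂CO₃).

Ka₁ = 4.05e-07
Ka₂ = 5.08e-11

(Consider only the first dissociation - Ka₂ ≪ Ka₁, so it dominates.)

First dissociation dominates. From Ka₁ = [H⁺][HA⁻]/[H₂A], x² + Ka₁·x − Ka₁·C = 0 with C = 0.19 M and Ka₁ = 4.05e-07. Solving: [H⁺] = (−Ka₁ + √(Ka₁² + 4·Ka₁·C)) / 2 = 2.7720e-04 M. pH = -log(2.7720e-04) = 3.56.

pH = 3.56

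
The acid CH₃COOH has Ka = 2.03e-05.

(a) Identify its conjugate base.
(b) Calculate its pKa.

(a) The conjugate base is formed by removing one H⁺ from CH₃COOH, giving CH₃COO⁻. (b) pKa = -log(Ka) = -log(2.03e-05) = 4.69.

Conjugate base: CH₃COO⁻; pK_a = 4.69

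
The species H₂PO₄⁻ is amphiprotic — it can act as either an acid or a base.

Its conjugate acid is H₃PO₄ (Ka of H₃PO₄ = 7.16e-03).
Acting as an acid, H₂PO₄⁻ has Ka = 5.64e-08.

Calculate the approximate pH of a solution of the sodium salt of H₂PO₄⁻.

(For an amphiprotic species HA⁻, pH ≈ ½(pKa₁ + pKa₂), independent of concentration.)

pKa₁ = -log(7.16e-03) = 2.15; pKa₂ = -log(5.64e-08) = 7.25. For an amphiprotic species, pH ≈ ½(pKa₁ + pKa₂) = ½(2.15 + 7.25) = 4.70.

pH = 4.70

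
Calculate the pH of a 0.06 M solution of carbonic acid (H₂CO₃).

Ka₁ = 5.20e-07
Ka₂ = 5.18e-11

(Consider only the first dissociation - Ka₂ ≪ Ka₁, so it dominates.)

First dissociation dominates. From Ka₁ = [H⁺][HA⁻]/[H₂A], x² + Ka₁·x − Ka₁·C = 0 with C = 0.06 M and Ka₁ = 5.20e-07. Solving: [H⁺] = (−Ka₁ + √(Ka₁² + 4·Ka₁·C)) / 2 = 1.7638e-04 M. pH = -log(1.7638e-04) = 3.75.

pH = 3.75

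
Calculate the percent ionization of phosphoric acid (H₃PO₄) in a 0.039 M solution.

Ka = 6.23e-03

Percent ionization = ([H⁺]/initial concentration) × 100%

Using Ka equilibrium: x² + Ka×x - Ka×C = 0. Solving: [H⁺] = 1.2781e-02. Percent = (1.2781e-02/0.039) × 100

Percent ionization = 32.8%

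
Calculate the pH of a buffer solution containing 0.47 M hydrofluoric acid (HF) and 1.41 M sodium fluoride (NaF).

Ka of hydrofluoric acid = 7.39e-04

pKa = -log(7.39e-04) = 3.13. pH = pKa + log([A⁻]/[HA]) = 3.13 + log(1.41/0.47)

pH = 3.61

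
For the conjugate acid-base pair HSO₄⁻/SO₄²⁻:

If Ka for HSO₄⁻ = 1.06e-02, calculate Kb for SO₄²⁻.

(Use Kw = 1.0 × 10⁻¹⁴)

For a conjugate pair Ka × Kb = Kw, so Kb = Kw/Ka = 1.0 × 10⁻¹⁴ / 1.06e-02 = 9.43e-13.

K_b = 9.43e-13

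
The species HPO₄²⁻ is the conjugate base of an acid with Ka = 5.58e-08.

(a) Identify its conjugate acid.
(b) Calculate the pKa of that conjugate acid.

(a) The conjugate acid is formed by adding one H⁺ to HPO₄²⁻, giving H₂PO₄⁻. (b) pKa = -log(Ka) = -log(5.58e-08) = 7.25.

Conjugate acid: H₂PO₄⁻; pK_a = 7.25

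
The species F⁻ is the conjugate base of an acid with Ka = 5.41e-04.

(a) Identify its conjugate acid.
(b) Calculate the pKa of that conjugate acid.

(a) The conjugate acid is formed by adding one H⁺ to F⁻, giving HF. (b) pKa = -log(Ka) = -log(5.41e-04) = 3.27.

Conjugate acid: HF; pK_a = 3.27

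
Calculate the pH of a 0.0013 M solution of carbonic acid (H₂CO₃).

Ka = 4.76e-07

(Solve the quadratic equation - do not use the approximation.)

x² + Ka×x - Ka×C = 0. Using quadratic formula: [H⁺] = 2.4639e-05

pH = 4.61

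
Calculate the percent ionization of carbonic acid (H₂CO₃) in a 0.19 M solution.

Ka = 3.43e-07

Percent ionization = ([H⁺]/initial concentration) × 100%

Using Ka equilibrium: x² + Ka×x - Ka×C = 0. Solving: [H⁺] = 2.5511e-04. Percent = (2.5511e-04/0.19) × 100

Percent ionization = 0.134%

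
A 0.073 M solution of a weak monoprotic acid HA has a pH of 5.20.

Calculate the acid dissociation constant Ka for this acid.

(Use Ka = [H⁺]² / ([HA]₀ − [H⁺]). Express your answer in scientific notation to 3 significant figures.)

[H⁺] = 10^(−pH) = 10^(−5.20) = 6.310e-06 M. For HA ⇌ H⁺ + A⁻, Ka = [H⁺][A⁻]/[HA] = [H⁺]² / ([HA]₀ − [H⁺]) = (6.310e-06)² / (0.073 − 6.310e-06) = 5.45e-10.

K_a = 5.45e-10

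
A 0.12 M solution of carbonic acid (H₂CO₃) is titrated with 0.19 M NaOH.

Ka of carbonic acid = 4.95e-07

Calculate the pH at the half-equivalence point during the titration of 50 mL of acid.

At half-equivalence [HA] = [A⁻], so Henderson-Hasselbalch gives pH = pKa = -log(4.95e-07) = 6.31.

pH = pKa = 6.31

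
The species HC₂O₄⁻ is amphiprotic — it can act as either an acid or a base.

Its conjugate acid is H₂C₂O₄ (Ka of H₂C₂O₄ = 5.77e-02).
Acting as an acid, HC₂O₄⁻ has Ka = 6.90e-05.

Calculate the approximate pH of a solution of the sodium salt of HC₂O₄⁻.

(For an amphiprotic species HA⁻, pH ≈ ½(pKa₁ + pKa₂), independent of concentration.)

pKa₁ = -log(5.77e-02) = 1.24; pKa₂ = -log(6.90e-05) = 4.16. For an amphiprotic species, pH ≈ ½(pKa₁ + pKa₂) = ½(1.24 + 4.16) = 2.70.

pH = 2.70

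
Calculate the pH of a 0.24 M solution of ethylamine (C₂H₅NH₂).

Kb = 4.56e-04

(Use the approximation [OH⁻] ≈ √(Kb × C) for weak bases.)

[OH⁻] = √(Kb × C) = √(4.56e-04 × 0.24) = 1.0461e-02. pOH = 1.98, pH = 14 - pOH

pH = 12.02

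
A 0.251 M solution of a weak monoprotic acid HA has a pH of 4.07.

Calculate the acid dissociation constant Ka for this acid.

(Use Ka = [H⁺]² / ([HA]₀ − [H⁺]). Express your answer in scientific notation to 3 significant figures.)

[H⁺] = 10^(−pH) = 10^(−4.07) = 8.511e-05 M. For HA ⇌ H⁺ + A⁻, Ka = [H⁺][A⁻]/[HA] = [H⁺]² / ([HA]₀ − [H⁺]) = (8.511e-05)² / (0.251 − 8.511e-05) = 2.89e-08.

K_a = 2.89e-08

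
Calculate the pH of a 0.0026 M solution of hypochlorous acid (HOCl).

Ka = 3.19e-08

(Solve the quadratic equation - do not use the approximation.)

x² + Ka×x - Ka×C = 0. Using quadratic formula: [H⁺] = 9.0912e-06

pH = 5.04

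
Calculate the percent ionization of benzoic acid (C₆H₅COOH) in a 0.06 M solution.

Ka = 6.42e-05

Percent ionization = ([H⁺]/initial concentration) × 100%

Using Ka equilibrium: x² + Ka×x - Ka×C = 0. Solving: [H⁺] = 1.9308e-03. Percent = (1.9308e-03/0.06) × 100

Percent ionization = 3.22%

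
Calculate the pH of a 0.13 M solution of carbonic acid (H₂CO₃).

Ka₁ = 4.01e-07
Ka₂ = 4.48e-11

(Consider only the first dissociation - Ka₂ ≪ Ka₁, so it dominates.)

First dissociation dominates. From Ka₁ = [H⁺][HA⁻]/[H₂A], x² + Ka₁·x − Ka₁·C = 0 with C = 0.13 M and Ka₁ = 4.01e-07. Solving: [H⁺] = (−Ka₁ + √(Ka₁² + 4·Ka₁·C)) / 2 = 2.2812e-04 M. pH = -log(2.2812e-04) = 3.64.

pH = 3.64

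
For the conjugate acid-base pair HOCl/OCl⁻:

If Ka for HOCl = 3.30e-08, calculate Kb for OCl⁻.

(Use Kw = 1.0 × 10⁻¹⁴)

For a conjugate pair Ka × Kb = Kw, so Kb = Kw/Ka = 1.0 × 10⁻¹⁴ / 3.30e-08 = 3.03e-07.

K_b = 3.03e-07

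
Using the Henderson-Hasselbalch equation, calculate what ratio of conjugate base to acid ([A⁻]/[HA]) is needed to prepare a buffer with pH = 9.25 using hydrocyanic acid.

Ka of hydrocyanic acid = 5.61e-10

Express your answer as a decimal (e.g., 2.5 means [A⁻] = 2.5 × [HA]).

pKa = -log(5.61e-10) = 9.2510. pH = pKa + log([A⁻]/[HA]), so log([A⁻]/[HA]) = pH − pKa = 9.25 − 9.2510 = -0.0010. [A⁻]/[HA] = 10^(-0.0010) = 0.998

[A⁻]/[HA] = 0.998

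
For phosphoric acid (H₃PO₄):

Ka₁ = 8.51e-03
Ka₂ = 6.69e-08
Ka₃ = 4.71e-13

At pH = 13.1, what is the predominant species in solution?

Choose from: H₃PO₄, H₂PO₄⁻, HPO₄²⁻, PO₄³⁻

pKa₁ = 2.07, pKa₂ = 7.17, pKa₃ = 12.33. For a polyprotic acid the predominant species crosses at each pKa: below pKa_n the protonated form dominates, above it the deprotonated form does. At pH = 13.1, the predominant species is PO₄³⁻.

PO₄³⁻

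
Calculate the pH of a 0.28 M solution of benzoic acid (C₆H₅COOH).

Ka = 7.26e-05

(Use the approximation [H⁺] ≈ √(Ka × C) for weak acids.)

[H⁺] = √(Ka × C) = √(7.26e-05 × 0.28) = 4.5087e-03. pH = -log(4.5087e-03)

pH = 2.35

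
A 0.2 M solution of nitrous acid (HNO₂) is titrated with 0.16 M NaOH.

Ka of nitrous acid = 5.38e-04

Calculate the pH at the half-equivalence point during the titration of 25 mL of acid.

At half-equivalence [HA] = [A⁻], so Henderson-Hasselbalch gives pH = pKa = -log(5.38e-04) = 3.27.

pH = pKa = 3.27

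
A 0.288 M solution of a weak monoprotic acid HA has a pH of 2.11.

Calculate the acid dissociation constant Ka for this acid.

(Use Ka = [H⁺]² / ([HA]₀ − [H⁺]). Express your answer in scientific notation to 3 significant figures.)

[H⁺] = 10^(−pH) = 10^(−2.11) = 7.762e-03 M. For HA ⇌ H⁺ + A⁻, Ka = [H⁺][A⁻]/[HA] = [H⁺]² / ([HA]₀ − [H⁺]) = (7.762e-03)² / (0.288 − 7.762e-03) = 2.15e-04.

K_a = 2.15e-04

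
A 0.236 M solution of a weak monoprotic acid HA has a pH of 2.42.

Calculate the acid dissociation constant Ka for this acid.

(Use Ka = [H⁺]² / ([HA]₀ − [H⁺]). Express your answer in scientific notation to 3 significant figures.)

[H⁺] = 10^(−pH) = 10^(−2.42) = 3.802e-03 M. For HA ⇌ H⁺ + A⁻, Ka = [H⁺][A⁻]/[HA] = [H⁺]² / ([HA]₀ − [H⁺]) = (3.802e-03)² / (0.236 − 3.802e-03) = 6.23e-05.

K_a = 6.23e-05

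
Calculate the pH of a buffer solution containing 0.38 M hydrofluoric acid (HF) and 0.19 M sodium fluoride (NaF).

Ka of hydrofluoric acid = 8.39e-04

pKa = -log(8.39e-04) = 3.08. pH = pKa + log([A⁻]/[HA]) = 3.08 + log(0.19/0.38)

pH = 2.78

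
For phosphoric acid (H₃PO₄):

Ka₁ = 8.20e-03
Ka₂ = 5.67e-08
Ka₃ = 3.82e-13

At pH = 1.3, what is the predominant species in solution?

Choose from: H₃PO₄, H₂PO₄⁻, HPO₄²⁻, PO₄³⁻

pKa₁ = 2.09, pKa₂ = 7.25, pKa₃ = 12.42. For a polyprotic acid the predominant species crosses at each pKa: below pKa_n the protonated form dominates, above it the deprotonated form does. At pH = 1.3, the predominant species is H₃PO₄.

H₃PO₄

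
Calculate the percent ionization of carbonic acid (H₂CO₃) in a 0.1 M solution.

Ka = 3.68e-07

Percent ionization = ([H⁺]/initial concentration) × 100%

Using Ka equilibrium: x² + Ka×x - Ka×C = 0. Solving: [H⁺] = 1.9165e-04. Percent = (1.9165e-04/0.1) × 100

Percent ionization = 0.192%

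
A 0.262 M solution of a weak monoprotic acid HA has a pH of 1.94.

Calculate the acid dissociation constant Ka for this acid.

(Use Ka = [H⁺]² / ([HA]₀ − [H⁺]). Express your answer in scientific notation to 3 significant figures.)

[H⁺] = 10^(−pH) = 10^(−1.94) = 1.148e-02 M. For HA ⇌ H⁺ + A⁻, Ka = [H⁺][A⁻]/[HA] = [H⁺]² / ([HA]₀ − [H⁺]) = (1.148e-02)² / (0.262 − 1.148e-02) = 5.26e-04.

K_a = 5.26e-04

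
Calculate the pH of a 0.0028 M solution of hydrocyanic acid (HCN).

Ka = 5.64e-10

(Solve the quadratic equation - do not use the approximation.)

x² + Ka×x - Ka×C = 0. Using quadratic formula: [H⁺] = 1.2564e-06

pH = 5.90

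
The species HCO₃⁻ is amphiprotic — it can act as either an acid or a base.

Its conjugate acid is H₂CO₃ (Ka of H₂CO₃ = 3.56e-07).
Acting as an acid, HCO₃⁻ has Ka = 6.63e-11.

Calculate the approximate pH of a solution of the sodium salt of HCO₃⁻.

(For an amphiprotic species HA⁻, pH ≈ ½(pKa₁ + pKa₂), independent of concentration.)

pKa₁ = -log(3.56e-07) = 6.45; pKa₂ = -log(6.63e-11) = 10.18. For an amphiprotic species, pH ≈ ½(pKa₁ + pKa₂) = ½(6.45 + 10.18) = 8.31.

pH = 8.31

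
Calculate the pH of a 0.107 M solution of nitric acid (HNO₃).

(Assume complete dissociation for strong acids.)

[H⁺] = 0.107 M for strong acid. pH = -log[H⁺] = -log(0.107)

pH = 0.97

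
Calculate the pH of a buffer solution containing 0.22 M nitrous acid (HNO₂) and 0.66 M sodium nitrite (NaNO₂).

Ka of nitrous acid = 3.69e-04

pKa = -log(3.69e-04) = 3.43. pH = pKa + log([A⁻]/[HA]) = 3.43 + log(0.66/0.22)

pH = 3.91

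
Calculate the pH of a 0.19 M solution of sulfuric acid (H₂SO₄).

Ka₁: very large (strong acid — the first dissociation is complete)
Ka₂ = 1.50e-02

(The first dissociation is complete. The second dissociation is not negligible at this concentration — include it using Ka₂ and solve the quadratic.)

First dissociation is complete: [H⁺]₀ = [HSO₄⁻]₀ = C = 0.19 M. Second dissociation HSO₄⁻ ⇌ H⁺ + SO₄²⁻: let x = [SO₄²⁻]. Ka₂ = (C + x)·x / (C − x) = 1.50e-02 → x² + (C + Ka₂)·x − Ka₂·C = 0 → x² + 0.20500·x − 2.850e-03 = 0. x = (−0.20500 + √(0.20500² + 4 × 2.850e-03)) / 2 = 1.3069e-02 M. [H⁺] = C + x = 0.19 + 1.3069e-02 = 2.0307e-01 M. pH = -log(2.0307e-01) = 0.69.

pH = 0.69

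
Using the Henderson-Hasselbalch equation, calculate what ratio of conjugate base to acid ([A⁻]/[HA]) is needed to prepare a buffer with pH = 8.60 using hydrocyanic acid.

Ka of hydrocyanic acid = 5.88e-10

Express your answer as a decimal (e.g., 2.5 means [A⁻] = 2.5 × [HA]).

pKa = -log(5.88e-10) = 9.2306. pH = pKa + log([A⁻]/[HA]), so log([A⁻]/[HA]) = pH − pKa = 8.60 − 9.2306 = -0.6306. [A⁻]/[HA] = 10^(-0.6306) = 0.234

[A⁻]/[HA] = 0.234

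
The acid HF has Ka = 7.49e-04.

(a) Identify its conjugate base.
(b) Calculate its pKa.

(a) The conjugate base is formed by removing one H⁺ from HF, giving F⁻. (b) pKa = -log(Ka) = -log(7.49e-04) = 3.13.

Conjugate base: F⁻; pK_a = 3.13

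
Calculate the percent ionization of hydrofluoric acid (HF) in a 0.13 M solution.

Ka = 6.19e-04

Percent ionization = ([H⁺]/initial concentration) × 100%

Using Ka equilibrium: x² + Ka×x - Ka×C = 0. Solving: [H⁺] = 8.6663e-03. Percent = (8.6663e-03/0.13) × 100

Percent ionization = 6.67%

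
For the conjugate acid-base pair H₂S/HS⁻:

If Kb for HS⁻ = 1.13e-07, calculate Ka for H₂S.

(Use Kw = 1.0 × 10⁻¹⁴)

For a conjugate pair Ka × Kb = Kw, so Ka = Kw/Kb = 1.0 × 10⁻¹⁴ / 1.13e-07 = 8.85e-08.

K_a = 8.85e-08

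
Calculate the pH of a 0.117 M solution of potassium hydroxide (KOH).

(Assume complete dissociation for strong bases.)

[OH⁻] = 0.117 M for strong base. pOH = -log[OH⁻] = 0.93, pH = 14 - pOH

pH = 13.07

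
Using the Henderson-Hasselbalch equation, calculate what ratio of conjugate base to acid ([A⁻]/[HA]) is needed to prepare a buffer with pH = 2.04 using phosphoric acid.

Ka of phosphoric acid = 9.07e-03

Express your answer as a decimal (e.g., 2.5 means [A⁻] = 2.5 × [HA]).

pKa = -log(9.07e-03) = 2.0424. pH = pKa + log([A⁻]/[HA]), so log([A⁻]/[HA]) = pH − pKa = 2.04 − 2.0424 = -0.0024. [A⁻]/[HA] = 10^(-0.0024) = 0.995

[A⁻]/[HA] = 0.995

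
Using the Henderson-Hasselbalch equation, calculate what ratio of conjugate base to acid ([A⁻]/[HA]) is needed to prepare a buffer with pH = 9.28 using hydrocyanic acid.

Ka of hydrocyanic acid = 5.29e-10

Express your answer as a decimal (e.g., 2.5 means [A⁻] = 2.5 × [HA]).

pKa = -log(5.29e-10) = 9.2765. pH = pKa + log([A⁻]/[HA]), so log([A⁻]/[HA]) = pH − pKa = 9.28 − 9.2765 = 0.0035. [A⁻]/[HA] = 10^(0.0035) = 1.01

[A⁻]/[HA] = 1.01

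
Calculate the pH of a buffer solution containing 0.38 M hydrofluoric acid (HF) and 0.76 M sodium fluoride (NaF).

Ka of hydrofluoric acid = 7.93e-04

pKa = -log(7.93e-04) = 3.10. pH = pKa + log([A⁻]/[HA]) = 3.10 + log(0.76/0.38)

pH = 3.40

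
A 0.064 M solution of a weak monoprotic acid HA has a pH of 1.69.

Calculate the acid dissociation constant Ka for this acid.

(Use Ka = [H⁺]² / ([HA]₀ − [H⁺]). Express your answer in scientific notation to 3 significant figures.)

[H⁺] = 10^(−pH) = 10^(−1.69) = 2.042e-02 M. For HA ⇌ H⁺ + A⁻, Ka = [H⁺][A⁻]/[HA] = [H⁺]² / ([HA]₀ − [H⁺]) = (2.042e-02)² / (0.064 − 2.042e-02) = 9.57e-03.

K_a = 9.57e-03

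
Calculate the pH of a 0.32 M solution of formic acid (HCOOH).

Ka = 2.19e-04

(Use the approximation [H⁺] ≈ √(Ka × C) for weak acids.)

[H⁺] = √(Ka × C) = √(2.19e-04 × 0.32) = 8.3714e-03. pH = -log(8.3714e-03)

pH = 2.08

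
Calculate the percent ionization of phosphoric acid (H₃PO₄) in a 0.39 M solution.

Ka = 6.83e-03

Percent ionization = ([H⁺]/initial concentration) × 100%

Using Ka equilibrium: x² + Ka×x - Ka×C = 0. Solving: [H⁺] = 4.8309e-02. Percent = (4.8309e-02/0.39) × 100

Percent ionization = 12.4%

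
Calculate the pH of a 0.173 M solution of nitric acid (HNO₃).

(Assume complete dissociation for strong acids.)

[H⁺] = 0.173 M for strong acid. pH = -log[H⁺] = -log(0.173)

pH = 0.76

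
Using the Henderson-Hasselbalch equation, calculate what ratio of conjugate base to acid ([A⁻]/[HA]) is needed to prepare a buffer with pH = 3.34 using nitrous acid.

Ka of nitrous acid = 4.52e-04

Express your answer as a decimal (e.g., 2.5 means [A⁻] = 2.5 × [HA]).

pKa = -log(4.52e-04) = 3.3449. pH = pKa + log([A⁻]/[HA]), so log([A⁻]/[HA]) = pH − pKa = 3.34 − 3.3449 = -0.0049. [A⁻]/[HA] = 10^(-0.0049) = 0.989

[A⁻]/[HA] = 0.989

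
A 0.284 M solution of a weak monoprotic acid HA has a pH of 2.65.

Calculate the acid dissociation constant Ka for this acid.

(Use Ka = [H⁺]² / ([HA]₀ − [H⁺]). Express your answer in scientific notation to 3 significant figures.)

[H⁺] = 10^(−pH) = 10^(−2.65) = 2.239e-03 M. For HA ⇌ H⁺ + A⁻, Ka = [H⁺][A⁻]/[HA] = [H⁺]² / ([HA]₀ − [H⁺]) = (2.239e-03)² / (0.284 − 2.239e-03) = 1.78e-05.

K_a = 1.78e-05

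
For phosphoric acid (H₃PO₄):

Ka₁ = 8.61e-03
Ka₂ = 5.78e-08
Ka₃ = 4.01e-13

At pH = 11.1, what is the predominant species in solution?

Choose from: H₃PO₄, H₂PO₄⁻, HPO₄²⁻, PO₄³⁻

pKa₁ = 2.06, pKa₂ = 7.24, pKa₃ = 12.40. For a polyprotic acid the predominant species crosses at each pKa: below pKa_n the protonated form dominates, above it the deprotonated form does. At pH = 11.1, the predominant species is HPO₄²⁻.

HPO₄²⁻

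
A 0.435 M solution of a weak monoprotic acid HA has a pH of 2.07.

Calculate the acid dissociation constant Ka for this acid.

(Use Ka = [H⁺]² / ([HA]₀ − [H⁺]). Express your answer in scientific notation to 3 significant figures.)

[H⁺] = 10^(−pH) = 10^(−2.07) = 8.511e-03 M. For HA ⇌ H⁺ + A⁻, Ka = [H⁺][A⁻]/[HA] = [H⁺]² / ([HA]₀ − [H⁺]) = (8.511e-03)² / (0.435 − 8.511e-03) = 1.70e-04.

K_a = 1.70e-04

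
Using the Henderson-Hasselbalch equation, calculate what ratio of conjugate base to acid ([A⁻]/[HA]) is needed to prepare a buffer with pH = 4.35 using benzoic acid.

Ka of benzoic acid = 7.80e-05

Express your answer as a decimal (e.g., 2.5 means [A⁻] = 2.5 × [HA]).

pKa = -log(7.80e-05) = 4.1079. pH = pKa + log([A⁻]/[HA]), so log([A⁻]/[HA]) = pH − pKa = 4.35 − 4.1079 = 0.2421. [A⁻]/[HA] = 10^(0.2421) = 1.75

[A⁻]/[HA] = 1.75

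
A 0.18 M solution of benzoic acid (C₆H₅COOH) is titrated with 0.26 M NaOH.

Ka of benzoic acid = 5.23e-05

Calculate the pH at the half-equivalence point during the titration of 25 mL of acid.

At half-equivalence [HA] = [A⁻], so Henderson-Hasselbalch gives pH = pKa = -log(5.23e-05) = 4.28.

pH = pKa = 4.28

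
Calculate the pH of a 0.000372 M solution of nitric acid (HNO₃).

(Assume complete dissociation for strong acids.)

[H⁺] = 0.000372 M for strong acid. pH = -log[H⁺] = -log(0.000372)

pH = 3.43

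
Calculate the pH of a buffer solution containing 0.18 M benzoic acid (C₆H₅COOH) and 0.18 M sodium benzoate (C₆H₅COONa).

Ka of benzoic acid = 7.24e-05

pKa = -log(7.24e-05) = 4.14. pH = pKa + log([A⁻]/[HA]) = 4.14 + log(0.18/0.18)

pH = 4.14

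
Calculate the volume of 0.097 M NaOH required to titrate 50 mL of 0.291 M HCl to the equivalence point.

At equivalence: moles acid = moles base. moles HCl = 0.291 × 50/1000 = 0.01455 mol. V_base = moles / 0.097 × 1000 = 150.0 mL.

V_{base} = 150.0 mL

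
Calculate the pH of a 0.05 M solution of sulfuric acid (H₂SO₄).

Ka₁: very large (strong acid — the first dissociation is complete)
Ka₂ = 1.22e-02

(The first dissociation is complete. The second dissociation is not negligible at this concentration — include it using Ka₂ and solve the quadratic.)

First dissociation is complete: [H⁺]₀ = [HSO₄⁻]₀ = C = 0.05 M. Second dissociation HSO₄⁻ ⇌ H⁺ + SO₄²⁻: let x = [SO₄²⁻]. Ka₂ = (C + x)·x / (C − x) = 1.22e-02 → x² + (C + Ka₂)·x − Ka₂·C = 0 → x² + 0.06220·x − 6.100e-04 = 0. x = (−0.06220 + √(0.06220² + 4 × 6.100e-04)) / 2 = 8.6141e-03 M. [H⁺] = C + x = 0.05 + 8.6141e-03 = 5.8614e-02 M. pH = -log(5.8614e-02) = 1.23.

pH = 1.23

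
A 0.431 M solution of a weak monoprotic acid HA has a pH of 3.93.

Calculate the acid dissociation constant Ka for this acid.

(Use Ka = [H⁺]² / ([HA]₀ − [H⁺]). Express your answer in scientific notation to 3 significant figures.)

[H⁺] = 10^(−pH) = 10^(−3.93) = 1.175e-04 M. For HA ⇌ H⁺ + A⁻, Ka = [H⁺][A⁻]/[HA] = [H⁺]² / ([HA]₀ − [H⁺]) = (1.175e-04)² / (0.431 − 1.175e-04) = 3.20e-08.

K_a = 3.20e-08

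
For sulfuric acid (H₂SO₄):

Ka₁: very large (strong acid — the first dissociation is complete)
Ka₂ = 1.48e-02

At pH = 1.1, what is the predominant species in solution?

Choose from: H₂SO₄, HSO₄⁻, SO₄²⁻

The first dissociation is complete, so H₂SO₄ itself is never the predominant species in water; pKa₂ = -log(1.48e-02) = 1.83. For a polyprotic acid the predominant species crosses at each pKa: below pKa_n the protonated form dominates, above it the deprotonated form does. At pH = 1.1, the predominant species is HSO₄⁻.

HSO₄⁻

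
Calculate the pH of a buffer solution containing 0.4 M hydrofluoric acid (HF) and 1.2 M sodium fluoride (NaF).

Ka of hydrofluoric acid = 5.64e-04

pKa = -log(5.64e-04) = 3.25. pH = pKa + log([A⁻]/[HA]) = 3.25 + log(1.2/0.4)

pH = 3.73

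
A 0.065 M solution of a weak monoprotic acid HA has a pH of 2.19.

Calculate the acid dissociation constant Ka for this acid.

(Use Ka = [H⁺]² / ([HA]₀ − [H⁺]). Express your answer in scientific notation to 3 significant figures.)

[H⁺] = 10^(−pH) = 10^(−2.19) = 6.457e-03 M. For HA ⇌ H⁺ + A⁻, Ka = [H⁺][A⁻]/[HA] = [H⁺]² / ([HA]₀ − [H⁺]) = (6.457e-03)² / (0.065 − 6.457e-03) = 7.12e-04.

K_a = 7.12e-04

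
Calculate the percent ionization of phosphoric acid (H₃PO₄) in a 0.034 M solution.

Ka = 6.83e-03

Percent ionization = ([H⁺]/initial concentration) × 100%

Using Ka equilibrium: x² + Ka×x - Ka×C = 0. Solving: [H⁺] = 1.2202e-02. Percent = (1.2202e-02/0.034) × 100

Percent ionization = 35.9%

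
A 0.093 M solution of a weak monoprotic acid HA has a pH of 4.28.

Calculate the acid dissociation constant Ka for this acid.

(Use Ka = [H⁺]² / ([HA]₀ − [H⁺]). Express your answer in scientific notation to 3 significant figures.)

[H⁺] = 10^(−pH) = 10^(−4.28) = 5.248e-05 M. For HA ⇌ H⁺ + A⁻, Ka = [H⁺][A⁻]/[HA] = [H⁺]² / ([HA]₀ − [H⁺]) = (5.248e-05)² / (0.093 − 5.248e-05) = 2.96e-08.

K_a = 2.96e-08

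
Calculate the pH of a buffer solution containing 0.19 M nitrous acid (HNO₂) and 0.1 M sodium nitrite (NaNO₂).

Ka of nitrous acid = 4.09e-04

pKa = -log(4.09e-04) = 3.39. pH = pKa + log([A⁻]/[HA]) = 3.39 + log(0.1/0.19)

pH = 3.11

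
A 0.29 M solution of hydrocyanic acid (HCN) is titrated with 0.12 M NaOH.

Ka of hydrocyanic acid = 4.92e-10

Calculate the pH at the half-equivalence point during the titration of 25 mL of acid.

At half-equivalence [HA] = [A⁻], so Henderson-Hasselbalch gives pH = pKa = -log(4.92e-10) = 9.31.

pH = pKa = 9.31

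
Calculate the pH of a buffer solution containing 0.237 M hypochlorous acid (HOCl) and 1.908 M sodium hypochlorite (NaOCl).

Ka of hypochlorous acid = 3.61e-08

pKa = -log(3.61e-08) = 7.44. pH = pKa + log([A⁻]/[HA]) = 7.44 + log(1.908/0.237)

pH = 8.35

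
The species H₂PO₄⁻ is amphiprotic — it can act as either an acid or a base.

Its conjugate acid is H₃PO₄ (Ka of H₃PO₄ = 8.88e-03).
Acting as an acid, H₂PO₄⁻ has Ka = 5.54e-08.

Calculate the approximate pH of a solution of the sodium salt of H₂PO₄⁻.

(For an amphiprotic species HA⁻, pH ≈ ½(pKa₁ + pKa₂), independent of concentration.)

pKa₁ = -log(8.88e-03) = 2.05; pKa₂ = -log(5.54e-08) = 7.26. For an amphiprotic species, pH ≈ ½(pKa₁ + pKa₂) = ½(2.05 + 7.26) = 4.65.

pH = 4.65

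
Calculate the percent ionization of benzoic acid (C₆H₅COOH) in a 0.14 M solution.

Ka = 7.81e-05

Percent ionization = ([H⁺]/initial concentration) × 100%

Using Ka equilibrium: x² + Ka×x - Ka×C = 0. Solving: [H⁺] = 3.2678e-03. Percent = (3.2678e-03/0.14) × 100

Percent ionization = 2.33%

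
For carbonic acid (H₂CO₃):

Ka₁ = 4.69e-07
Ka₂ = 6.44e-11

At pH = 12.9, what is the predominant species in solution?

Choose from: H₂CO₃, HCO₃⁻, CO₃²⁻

pKa₁ = 6.33, pKa₂ = 10.19. For a polyprotic acid the predominant species crosses at each pKa: below pKa_n the protonated form dominates, above it the deprotonated form does. At pH = 12.9, the predominant species is CO₃²⁻.

CO₃²⁻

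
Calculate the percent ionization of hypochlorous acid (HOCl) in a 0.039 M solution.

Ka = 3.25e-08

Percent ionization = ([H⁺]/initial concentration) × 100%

Using Ka equilibrium: x² + Ka×x - Ka×C = 0. Solving: [H⁺] = 3.5586e-05. Percent = (3.5586e-05/0.039) × 100

Percent ionization = 0.0912%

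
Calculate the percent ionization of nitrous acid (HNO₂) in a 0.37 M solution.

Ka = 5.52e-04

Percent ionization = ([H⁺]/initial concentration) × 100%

Using Ka equilibrium: x² + Ka×x - Ka×C = 0. Solving: [H⁺] = 1.4018e-02. Percent = (1.4018e-02/0.37) × 100

Percent ionization = 3.79%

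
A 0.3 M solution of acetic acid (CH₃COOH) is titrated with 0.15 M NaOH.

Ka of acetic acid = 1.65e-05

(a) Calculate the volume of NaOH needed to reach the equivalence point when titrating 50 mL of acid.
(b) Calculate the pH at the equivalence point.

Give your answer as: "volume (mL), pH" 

moles acid = 0.3 × 50/1000 = 0.015 mol; V_base = moles/0.15 × 1000 = 100.0 mL. At equivalence only the conjugate base is present: [A⁻] = 0.015/0.150 = 1.0000e-01 M. Kb = Kw/Ka = 6.06e-10; [OH⁻] = √(Kb × [A⁻]) = 7.7850e-06; pOH = 5.11; pH = 14 - pOH = 8.89.

V = 100.0 mL, pH = 8.89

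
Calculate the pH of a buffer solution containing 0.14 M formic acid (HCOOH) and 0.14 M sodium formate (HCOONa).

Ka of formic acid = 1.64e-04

pKa = -log(1.64e-04) = 3.79. pH = pKa + log([A⁻]/[HA]) = 3.79 + log(0.14/0.14)

pH = 3.79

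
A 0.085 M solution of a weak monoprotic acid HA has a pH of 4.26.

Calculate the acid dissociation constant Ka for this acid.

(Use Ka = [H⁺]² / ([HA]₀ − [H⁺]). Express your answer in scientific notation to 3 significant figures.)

[H⁺] = 10^(−pH) = 10^(−4.26) = 5.495e-05 M. For HA ⇌ H⁺ + A⁻, Ka = [H⁺][A⁻]/[HA] = [H⁺]² / ([HA]₀ − [H⁺]) = (5.495e-05)² / (0.085 − 5.495e-05) = 3.56e-08.

K_a = 3.56e-08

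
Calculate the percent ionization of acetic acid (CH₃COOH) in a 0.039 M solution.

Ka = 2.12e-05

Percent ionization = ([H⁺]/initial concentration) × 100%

Using Ka equilibrium: x² + Ka×x - Ka×C = 0. Solving: [H⁺] = 8.9875e-04. Percent = (8.9875e-04/0.039) × 100

Percent ionization = 2.3%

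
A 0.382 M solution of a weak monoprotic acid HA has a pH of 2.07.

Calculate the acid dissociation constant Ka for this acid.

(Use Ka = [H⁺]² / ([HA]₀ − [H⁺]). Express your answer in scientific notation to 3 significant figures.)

[H⁺] = 10^(−pH) = 10^(−2.07) = 8.511e-03 M. For HA ⇌ H⁺ + A⁻, Ka = [H⁺][A⁻]/[HA] = [H⁺]² / ([HA]₀ − [H⁺]) = (8.511e-03)² / (0.382 − 8.511e-03) = 1.94e-04.

K_a = 1.94e-04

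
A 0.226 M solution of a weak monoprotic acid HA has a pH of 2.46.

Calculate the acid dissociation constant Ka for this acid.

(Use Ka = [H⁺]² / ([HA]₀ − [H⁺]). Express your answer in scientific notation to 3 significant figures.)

[H⁺] = 10^(−pH) = 10^(−2.46) = 3.467e-03 M. For HA ⇌ H⁺ + A⁻, Ka = [H⁺][A⁻]/[HA] = [H⁺]² / ([HA]₀ − [H⁺]) = (3.467e-03)² / (0.226 − 3.467e-03) = 5.40e-05.

K_a = 5.40e-05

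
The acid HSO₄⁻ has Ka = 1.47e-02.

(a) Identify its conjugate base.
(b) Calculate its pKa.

(a) The conjugate base is formed by removing one H⁺ from HSO₄⁻, giving SO₄²⁻. (b) pKa = -log(Ka) = -log(1.47e-02) = 1.83.

Conjugate base: SO₄²⁻; pK_a = 1.83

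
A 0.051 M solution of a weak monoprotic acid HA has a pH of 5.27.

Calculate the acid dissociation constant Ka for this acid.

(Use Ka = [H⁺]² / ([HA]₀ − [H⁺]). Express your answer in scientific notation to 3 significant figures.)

[H⁺] = 10^(−pH) = 10^(−5.27) = 5.370e-06 M. For HA ⇌ H⁺ + A⁻, Ka = [H⁺][A⁻]/[HA] = [H⁺]² / ([HA]₀ − [H⁺]) = (5.370e-06)² / (0.051 − 5.370e-06) = 5.66e-10.

K_a = 5.66e-10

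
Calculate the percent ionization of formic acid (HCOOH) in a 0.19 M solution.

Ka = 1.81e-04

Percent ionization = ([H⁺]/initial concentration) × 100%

Using Ka equilibrium: x² + Ka×x - Ka×C = 0. Solving: [H⁺] = 5.7745e-03. Percent = (5.7745e-03/0.19) × 100

Percent ionization = 3.04%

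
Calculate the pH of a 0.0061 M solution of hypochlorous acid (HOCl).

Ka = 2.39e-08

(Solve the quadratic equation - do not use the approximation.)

x² + Ka×x - Ka×C = 0. Using quadratic formula: [H⁺] = 1.2062e-05

pH = 4.92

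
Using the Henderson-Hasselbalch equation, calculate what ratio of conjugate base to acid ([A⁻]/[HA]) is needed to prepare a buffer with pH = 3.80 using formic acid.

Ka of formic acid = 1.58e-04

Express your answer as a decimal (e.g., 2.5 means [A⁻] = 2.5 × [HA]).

pKa = -log(1.58e-04) = 3.8013. pH = pKa + log([A⁻]/[HA]), so log([A⁻]/[HA]) = pH − pKa = 3.80 − 3.8013 = -0.0013. [A⁻]/[HA] = 10^(-0.0013) = 0.997

[A⁻]/[HA] = 0.997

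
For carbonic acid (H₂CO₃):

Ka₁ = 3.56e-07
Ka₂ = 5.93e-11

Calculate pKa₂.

pKa₂ = -log(Ka₂) = -log(5.93e-11) = 10.23.

pK_{a2} = 10.23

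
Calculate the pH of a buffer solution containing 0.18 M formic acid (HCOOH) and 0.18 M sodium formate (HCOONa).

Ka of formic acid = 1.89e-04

pKa = -log(1.89e-04) = 3.72. pH = pKa + log([A⁻]/[HA]) = 3.72 + log(0.18/0.18)

pH = 3.72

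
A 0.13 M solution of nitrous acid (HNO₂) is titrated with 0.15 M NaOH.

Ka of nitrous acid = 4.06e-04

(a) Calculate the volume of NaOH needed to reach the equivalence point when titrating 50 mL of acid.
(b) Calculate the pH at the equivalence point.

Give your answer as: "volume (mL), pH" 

moles acid = 0.13 × 50/1000 = 0.0065 mol; V_base = moles/0.15 × 1000 = 43.3 mL. At equivalence only the conjugate base is present: [A⁻] = 0.0065/0.093 = 6.9643e-02 M. Kb = Kw/Ka = 2.46e-11; [OH⁻] = √(Kb × [A⁻]) = 1.3097e-06; pOH = 5.88; pH = 14 - pOH = 8.12.

V = 43.3 mL, pH = 8.12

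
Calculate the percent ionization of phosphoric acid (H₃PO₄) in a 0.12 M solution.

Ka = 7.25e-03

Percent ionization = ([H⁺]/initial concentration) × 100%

Using Ka equilibrium: x² + Ka×x - Ka×C = 0. Solving: [H⁺] = 2.6093e-02. Percent = (2.6093e-02/0.12) × 100

Percent ionization = 21.7%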